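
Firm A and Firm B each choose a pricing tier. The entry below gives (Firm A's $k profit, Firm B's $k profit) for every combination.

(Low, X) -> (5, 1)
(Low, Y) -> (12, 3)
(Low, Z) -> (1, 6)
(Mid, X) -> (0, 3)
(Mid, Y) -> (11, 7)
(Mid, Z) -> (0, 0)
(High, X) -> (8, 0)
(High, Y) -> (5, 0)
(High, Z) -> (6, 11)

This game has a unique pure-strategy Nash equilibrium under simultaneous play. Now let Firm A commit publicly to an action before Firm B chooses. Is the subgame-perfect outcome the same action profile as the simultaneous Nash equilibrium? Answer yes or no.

Solve by backward induction (Firm A leads).
- Low: Firm B compares 1, 3, 6 and picks Z; Firm A would get 1.
- Mid: Firm B compares 3, 7, 0 and picks Y; Firm A would get 11.
- High: Firm B compares 0, 0, 11 and picks Z; Firm A would get 6.
Among 1, 11, 6, the best is 11 at Mid. Subgame-perfect outcome: (Mid, Y) with payoffs (11, 7).
Now find the simultaneous Nash equilibrium.
Firm A's best replies: X→High; Y→Low; Z→High.
Firm B's best replies: Low→Z; Mid→Y; High→Z.
Only (High, Z) has each player best-responding; Nash payoffs (6, 11).
Sequential outcome (Mid, Y) differs from the Nash profile (High, Z).

no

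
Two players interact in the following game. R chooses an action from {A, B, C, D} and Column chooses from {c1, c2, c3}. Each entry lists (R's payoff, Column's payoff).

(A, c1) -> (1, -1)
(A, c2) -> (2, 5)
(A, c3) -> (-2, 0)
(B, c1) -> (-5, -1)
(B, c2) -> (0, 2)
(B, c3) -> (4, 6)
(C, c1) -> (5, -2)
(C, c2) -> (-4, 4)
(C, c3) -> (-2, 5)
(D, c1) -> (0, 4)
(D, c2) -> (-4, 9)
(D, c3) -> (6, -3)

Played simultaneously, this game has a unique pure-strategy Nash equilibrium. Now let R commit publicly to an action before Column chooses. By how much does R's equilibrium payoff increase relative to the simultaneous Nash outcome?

Column best-responds to each possible R move:
- A: Column compares -1, 5, 0 and picks c2; R would get 2.
- B: Column compares -1, 2, 6 and picks c3; R would get 4.
- C: Column compares -2, 4, 5 and picks c3; R would get -2.
- D: Column compares 4, 9, -3 and picks c2; R would get -4.
Among 2, 4, -2, -4, the best is 4 at B. Subgame-perfect outcome: (B, c3) with payoffs (4, 6).
Now find the simultaneous Nash equilibrium.
R's best replies: c1→C; c2→A; c3→D.
Column's best replies: A→c2; B→c3; C→c3; D→c2.
Only (A, c2) has each player best-responding; Nash payoffs (2, 5).
R's commitment gain: 4 − 2 = 2.

2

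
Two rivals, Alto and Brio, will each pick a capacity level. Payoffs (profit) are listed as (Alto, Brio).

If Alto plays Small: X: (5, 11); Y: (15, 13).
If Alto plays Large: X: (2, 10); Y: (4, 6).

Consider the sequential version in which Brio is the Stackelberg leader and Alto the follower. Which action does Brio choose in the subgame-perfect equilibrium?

Y

Solve by backward induction (Brio leads).
- X: Alto compares 5, 2 and picks Small; Brio would get 11.
- Y: Alto compares 15, 4 and picks Small; Brio would get 13.
Among 11, 13, the best is 13 at Y. Subgame-perfect outcome: (Small, Y) with payoffs (15, 13).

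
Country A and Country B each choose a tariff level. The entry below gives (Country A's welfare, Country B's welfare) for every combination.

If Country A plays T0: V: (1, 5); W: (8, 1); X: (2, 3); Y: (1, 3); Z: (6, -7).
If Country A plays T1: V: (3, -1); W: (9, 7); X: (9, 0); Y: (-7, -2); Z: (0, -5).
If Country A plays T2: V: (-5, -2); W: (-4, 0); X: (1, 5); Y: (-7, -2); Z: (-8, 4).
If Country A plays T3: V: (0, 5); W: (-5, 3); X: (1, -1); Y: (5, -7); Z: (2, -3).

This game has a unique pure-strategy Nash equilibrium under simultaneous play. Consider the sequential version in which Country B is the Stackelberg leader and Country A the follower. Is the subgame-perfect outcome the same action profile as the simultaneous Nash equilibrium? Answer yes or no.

Work backward from Country A's decision.
- V → Country A plays T1 (best of 1, 3, -5, 0); Country B gets -1.
- W → Country A plays T1 (best of 8, 9, -4, -5); Country B gets 7.
- X → Country A plays T1 (best of 2, 9, 1, 1); Country B gets 0.
- Y → Country A plays T3 (best of 1, -7, -7, 5); Country B gets -7.
- Z → Country A plays T0 (best of 6, 0, -8, 2); Country B gets -7.
Among -1, 7, 0, -7, -7, the best is 7 at W. Subgame-perfect outcome: (T1, W) with payoffs (9, 7).
Now find the simultaneous Nash equilibrium.
Country A's best replies: V→T1; W→T1; X→T1; Y→T3; Z→T0.
Country B's best replies: T0→V; T1→W; T2→X; T3→V.
The unique mutual best reply is (T1, W), giving (9, 7).
Sequential outcome (T1, W) coincides with the Nash profile (T1, W).

yes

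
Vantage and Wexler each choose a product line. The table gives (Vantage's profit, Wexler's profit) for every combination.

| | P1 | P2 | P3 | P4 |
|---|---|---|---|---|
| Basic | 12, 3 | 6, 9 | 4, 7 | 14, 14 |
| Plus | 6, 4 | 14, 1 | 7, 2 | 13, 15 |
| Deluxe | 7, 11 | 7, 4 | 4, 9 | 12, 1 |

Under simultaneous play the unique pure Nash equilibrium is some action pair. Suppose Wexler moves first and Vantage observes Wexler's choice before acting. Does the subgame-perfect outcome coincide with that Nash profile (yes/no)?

Work backward from Vantage's decision.
- P1 → Vantage plays Basic (best of 12, 6, 7); Wexler gets 3.
- P2 → Vantage plays Plus (best of 6, 14, 7); Wexler gets 1.
- P3 → Vantage plays Plus (best of 4, 7, 4); Wexler gets 2.
- P4 → Vantage plays Basic (best of 14, 13, 12); Wexler gets 14.
Maximizing over 3, 1, 2, 14, Wexler chooses P4. Subgame-perfect outcome: (Basic, P4) with payoffs (14, 14).
Under simultaneous play:
Vantage's best replies: P1→Basic; P2→Plus; P3→Plus; P4→Basic.
Wexler's best replies: Basic→P4; Plus→P4; Deluxe→P1.
Only (Basic, P4) has each player best-responding; Nash payoffs (14, 14).
Sequential outcome (Basic, P4) coincides with the Nash profile (Basic, P4).

yes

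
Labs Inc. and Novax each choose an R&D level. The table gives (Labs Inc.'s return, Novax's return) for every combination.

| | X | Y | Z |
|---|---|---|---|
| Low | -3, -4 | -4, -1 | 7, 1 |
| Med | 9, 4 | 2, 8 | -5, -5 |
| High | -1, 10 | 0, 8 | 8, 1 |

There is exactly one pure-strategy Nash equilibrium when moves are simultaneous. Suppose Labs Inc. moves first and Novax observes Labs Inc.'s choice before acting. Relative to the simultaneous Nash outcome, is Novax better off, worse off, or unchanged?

worse off

Backward induction with Labs Inc. moving first.
- Low: BR = Z, leader payoff 7.
- Med: BR = Y, leader payoff 2.
- High: BR = X, leader payoff -1.
Maximizing over 7, 2, -1, Labs Inc. chooses Low. Subgame-perfect outcome: (Low, Z) with payoffs (7, 1).
For the simultaneous game, intersect best replies.
Labs Inc.'s best replies: X→Med; Y→Med; Z→High.
Novax's best replies: Low→Z; Med→Y; High→X.
Only (Med, Y) has each player best-responding; Nash payoffs (2, 8).
Novax earns 1 sequentially versus 8 at the Nash outcome: worse off.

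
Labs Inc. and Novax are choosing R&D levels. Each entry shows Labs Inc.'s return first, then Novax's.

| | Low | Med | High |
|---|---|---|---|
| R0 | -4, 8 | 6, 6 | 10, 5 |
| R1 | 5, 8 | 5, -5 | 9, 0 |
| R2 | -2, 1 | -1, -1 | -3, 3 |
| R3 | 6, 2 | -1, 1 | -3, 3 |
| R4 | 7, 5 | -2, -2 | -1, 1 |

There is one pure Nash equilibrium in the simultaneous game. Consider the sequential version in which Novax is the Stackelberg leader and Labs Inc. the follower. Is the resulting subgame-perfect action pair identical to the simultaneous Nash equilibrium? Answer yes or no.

no

Backward induction with Novax moving first.
- Low: Labs Inc. compares -4, 5, -2, 6, 7 and picks R4; Novax would get 5.
- Med: Labs Inc. compares 6, 5, -1, -1, -2 and picks R0; Novax would get 6.
- High: Labs Inc. compares 10, 9, -3, -3, -1 and picks R0; Novax would get 5.
Novax's induced payoffs are 5, 6, 5, so Novax commits to Med. Subgame-perfect outcome: (R0, Med) with payoffs (6, 6).
Now find the simultaneous Nash equilibrium.
Labs Inc.'s best replies: Low→R4; Med→R0; High→R0.
Novax's best replies: R0→Low; R1→Low; R2→High; R3→High; R4→Low.
The unique mutual best reply is (R4, Low), giving (7, 5).
Sequential outcome (R0, Med) differs from the Nash profile (R4, Low).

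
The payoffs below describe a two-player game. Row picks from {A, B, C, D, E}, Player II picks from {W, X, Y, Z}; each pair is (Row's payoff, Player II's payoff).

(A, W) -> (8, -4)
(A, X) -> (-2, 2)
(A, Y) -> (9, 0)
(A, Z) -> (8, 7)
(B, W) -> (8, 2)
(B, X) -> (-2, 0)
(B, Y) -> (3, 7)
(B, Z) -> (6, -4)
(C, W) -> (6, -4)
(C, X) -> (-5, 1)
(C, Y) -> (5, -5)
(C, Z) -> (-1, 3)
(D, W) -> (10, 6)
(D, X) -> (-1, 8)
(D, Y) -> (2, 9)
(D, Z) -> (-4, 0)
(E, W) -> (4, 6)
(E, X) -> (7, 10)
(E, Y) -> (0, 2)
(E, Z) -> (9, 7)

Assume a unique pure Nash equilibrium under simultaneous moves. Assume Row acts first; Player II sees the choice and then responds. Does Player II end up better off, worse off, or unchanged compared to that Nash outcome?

worse off

Work backward from Player II's decision.
- A: Player II compares -4, 2, 0, 7 and picks Z; Row would get 8.
- B: Player II compares 2, 0, 7, -4 and picks Y; Row would get 3.
- C: Player II compares -4, 1, -5, 3 and picks Z; Row would get -1.
- D: Player II compares 6, 8, 9, 0 and picks Y; Row would get 2.
- E: Player II compares 6, 10, 2, 7 and picks X; Row would get 7.
Row's induced payoffs are 8, 3, -1, 2, 7, so Row commits to A. Subgame-perfect outcome: (A, Z) with payoffs (8, 7).
Now find the simultaneous Nash equilibrium.
Row's best replies: W→D; X→E; Y→A; Z→E.
Player II's best replies: A→Z; B→Y; C→Z; D→Y; E→X.
The unique mutual best reply is (E, X), giving (7, 10).
Player II earns 7 sequentially versus 10 at the Nash outcome: worse off.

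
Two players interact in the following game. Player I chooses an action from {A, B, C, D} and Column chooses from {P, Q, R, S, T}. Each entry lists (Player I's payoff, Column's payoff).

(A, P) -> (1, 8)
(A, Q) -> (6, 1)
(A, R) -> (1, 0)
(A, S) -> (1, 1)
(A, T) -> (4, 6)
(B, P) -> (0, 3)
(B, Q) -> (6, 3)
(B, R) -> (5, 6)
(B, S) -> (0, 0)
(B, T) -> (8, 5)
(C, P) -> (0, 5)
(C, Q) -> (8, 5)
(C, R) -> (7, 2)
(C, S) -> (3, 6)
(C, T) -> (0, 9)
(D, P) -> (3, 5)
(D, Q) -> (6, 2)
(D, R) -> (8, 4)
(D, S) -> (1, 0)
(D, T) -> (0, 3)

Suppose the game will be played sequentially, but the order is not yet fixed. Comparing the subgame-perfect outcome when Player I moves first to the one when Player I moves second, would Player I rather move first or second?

first

If Player I leads: Column's best replies are A→P, B→R, C→T, D→P; Player I's induced payoffs 1, 5, 0, 3; outcome (B, R), payoffs (5, 6).
If Column leads: Player I's best replies are P→D, Q→C, R→D, S→C, T→B; Column's induced payoffs 5, 5, 4, 6, 5; outcome (C, S), payoffs (3, 6).
Player I gets 5 moving first and 3 moving second, so Player I prefers to move first.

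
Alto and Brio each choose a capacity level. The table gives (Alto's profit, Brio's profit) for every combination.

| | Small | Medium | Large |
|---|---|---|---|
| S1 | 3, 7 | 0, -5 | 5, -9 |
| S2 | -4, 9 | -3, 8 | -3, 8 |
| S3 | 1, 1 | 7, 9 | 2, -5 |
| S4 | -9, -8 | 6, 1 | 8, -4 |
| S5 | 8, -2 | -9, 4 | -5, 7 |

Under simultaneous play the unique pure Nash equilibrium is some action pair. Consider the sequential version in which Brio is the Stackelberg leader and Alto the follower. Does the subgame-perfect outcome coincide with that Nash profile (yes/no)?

yes

Work backward from Alto's decision.
- Small → Alto plays S5 (best of 3, -4, 1, -9, 8); Brio gets -2.
- Medium → Alto plays S3 (best of 0, -3, 7, 6, -9); Brio gets 9.
- Large → Alto plays S4 (best of 5, -3, 2, 8, -5); Brio gets -4.
Among -2, 9, -4, the best is 9 at Medium. Subgame-perfect outcome: (S3, Medium) with payoffs (7, 9).
For the simultaneous game, intersect best replies.
Alto's best replies: Small→S5; Medium→S3; Large→S4.
Brio's best replies: S1→Small; S2→Small; S3→Medium; S4→Medium; S5→Large.
The unique mutual best reply is (S3, Medium), giving (7, 9).
Sequential outcome (S3, Medium) coincides with the Nash profile (S3, Medium).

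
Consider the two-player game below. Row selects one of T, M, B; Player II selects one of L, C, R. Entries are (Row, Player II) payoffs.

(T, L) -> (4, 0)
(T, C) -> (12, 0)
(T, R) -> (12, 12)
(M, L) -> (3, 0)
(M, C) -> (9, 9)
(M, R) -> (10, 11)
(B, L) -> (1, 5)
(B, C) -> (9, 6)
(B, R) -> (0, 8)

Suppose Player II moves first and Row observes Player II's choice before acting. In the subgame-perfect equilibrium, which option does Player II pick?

Work backward from Row's decision.
- L: BR = T, leader payoff 0.
- C: BR = T, leader payoff 0.
- R: BR = T, leader payoff 12.
Player II's induced payoffs are 0, 0, 12, so Player II commits to R. Subgame-perfect outcome: (T, R) with payoffs (12, 12).

R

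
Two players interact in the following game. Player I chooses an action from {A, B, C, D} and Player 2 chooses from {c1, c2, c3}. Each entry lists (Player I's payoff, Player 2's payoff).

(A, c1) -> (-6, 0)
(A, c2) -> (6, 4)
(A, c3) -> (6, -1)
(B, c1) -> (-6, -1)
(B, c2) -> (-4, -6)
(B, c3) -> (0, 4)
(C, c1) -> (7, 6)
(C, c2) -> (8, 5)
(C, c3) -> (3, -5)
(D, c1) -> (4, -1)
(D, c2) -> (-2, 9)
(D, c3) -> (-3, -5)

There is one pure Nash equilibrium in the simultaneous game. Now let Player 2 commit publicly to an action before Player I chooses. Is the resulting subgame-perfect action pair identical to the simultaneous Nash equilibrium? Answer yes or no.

Work backward from Player I's decision.
- c1: BR = C, leader payoff 6.
- c2: BR = C, leader payoff 5.
- c3: BR = A, leader payoff -1.
Among 6, 5, -1, the best is 6 at c1. Subgame-perfect outcome: (C, c1) with payoffs (7, 6).
Under simultaneous play:
Player I's best replies: c1→C; c2→C; c3→A.
Player 2's best replies: A→c2; B→c3; C→c1; D→c2.
Only (C, c1) has each player best-responding; Nash payoffs (7, 6).
Sequential outcome (C, c1) coincides with the Nash profile (C, c1).

yes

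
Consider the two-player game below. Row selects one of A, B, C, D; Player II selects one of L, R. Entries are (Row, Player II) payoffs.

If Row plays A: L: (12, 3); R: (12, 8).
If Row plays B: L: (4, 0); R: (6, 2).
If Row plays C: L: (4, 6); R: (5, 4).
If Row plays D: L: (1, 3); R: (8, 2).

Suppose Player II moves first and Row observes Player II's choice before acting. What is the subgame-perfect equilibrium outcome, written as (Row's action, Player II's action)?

(A, R)

Backward induction with Player II moving first.
- L: BR = A, leader payoff 3.
- R: BR = A, leader payoff 8.
Among 3, 8, the best is 8 at R. Subgame-perfect outcome: (A, R) with payoffs (12, 8).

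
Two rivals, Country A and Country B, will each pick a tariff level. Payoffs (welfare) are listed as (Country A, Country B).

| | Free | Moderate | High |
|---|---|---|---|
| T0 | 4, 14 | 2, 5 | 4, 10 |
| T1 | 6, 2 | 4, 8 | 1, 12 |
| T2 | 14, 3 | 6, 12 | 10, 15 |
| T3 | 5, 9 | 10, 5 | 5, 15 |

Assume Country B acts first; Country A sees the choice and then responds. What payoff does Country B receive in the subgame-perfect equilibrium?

Country A best-responds to each possible Country B move:
- Free → Country A plays T2 (best of 4, 6, 14, 5); Country B gets 3.
- Moderate → Country A plays T3 (best of 2, 4, 6, 10); Country B gets 5.
- High → Country A plays T2 (best of 4, 1, 10, 5); Country B gets 15.
Among 3, 5, 15, the best is 15 at High. Subgame-perfect outcome: (T2, High) with payoffs (10, 15).

15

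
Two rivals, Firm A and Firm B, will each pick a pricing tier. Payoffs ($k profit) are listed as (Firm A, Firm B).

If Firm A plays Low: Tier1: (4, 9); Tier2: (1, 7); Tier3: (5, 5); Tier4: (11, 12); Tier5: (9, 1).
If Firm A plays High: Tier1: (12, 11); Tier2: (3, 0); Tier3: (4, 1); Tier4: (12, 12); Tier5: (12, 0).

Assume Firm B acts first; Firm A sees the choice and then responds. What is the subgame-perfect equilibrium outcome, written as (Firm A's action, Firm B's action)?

Solve by backward induction (Firm B leads).
- Tier1: BR = High, leader payoff 11.
- Tier2: BR = High, leader payoff 0.
- Tier3: BR = Low, leader payoff 5.
- Tier4: BR = High, leader payoff 12.
- Tier5: BR = High, leader payoff 0.
Maximizing over 11, 0, 5, 12, 0, Firm B chooses Tier4. Subgame-perfect outcome: (High, Tier4) with payoffs (12, 12).

(High, Tier4)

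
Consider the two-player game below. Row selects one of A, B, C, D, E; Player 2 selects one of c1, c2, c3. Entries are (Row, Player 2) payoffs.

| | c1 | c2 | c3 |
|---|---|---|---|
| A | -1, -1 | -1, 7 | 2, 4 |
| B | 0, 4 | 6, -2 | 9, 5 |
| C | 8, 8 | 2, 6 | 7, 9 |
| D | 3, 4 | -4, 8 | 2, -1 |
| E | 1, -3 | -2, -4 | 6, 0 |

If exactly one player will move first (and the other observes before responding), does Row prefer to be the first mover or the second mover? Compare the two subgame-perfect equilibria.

If Row leads: Player 2's best replies are A→c2, B→c3, C→c3, D→c2, E→c3; Row's induced payoffs -1, 9, 7, -4, 6; outcome (B, c3), payoffs (9, 5).
If Player 2 leads: Row's best replies are c1→C, c2→B, c3→B; Player 2's induced payoffs 8, -2, 5; outcome (C, c1), payoffs (8, 8).
Row gets 9 moving first and 8 moving second, so Row prefers to move first.

first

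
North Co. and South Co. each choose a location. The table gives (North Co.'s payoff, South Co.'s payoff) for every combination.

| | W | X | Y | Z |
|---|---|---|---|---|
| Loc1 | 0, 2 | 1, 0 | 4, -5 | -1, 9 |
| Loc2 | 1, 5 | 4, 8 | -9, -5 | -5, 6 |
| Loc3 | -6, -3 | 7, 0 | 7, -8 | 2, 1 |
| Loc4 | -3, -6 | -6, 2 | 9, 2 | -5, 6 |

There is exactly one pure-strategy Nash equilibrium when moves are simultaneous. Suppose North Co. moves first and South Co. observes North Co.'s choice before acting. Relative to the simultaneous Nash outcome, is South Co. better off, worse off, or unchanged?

better off

Solve by backward induction (North Co. leads).
- Loc1: BR = Z, leader payoff -1.
- Loc2: BR = X, leader payoff 4.
- Loc3: BR = Z, leader payoff 2.
- Loc4: BR = Z, leader payoff -5.
Maximizing over -1, 4, 2, -5, North Co. chooses Loc2. Subgame-perfect outcome: (Loc2, X) with payoffs (4, 8).
Under simultaneous play:
North Co.'s best replies: W→Loc2; X→Loc3; Y→Loc4; Z→Loc3.
South Co.'s best replies: Loc1→Z; Loc2→X; Loc3→Z; Loc4→Z.
The unique mutual best reply is (Loc3, Z), giving (2, 1).
South Co. earns 8 sequentially versus 1 at the Nash outcome: better off.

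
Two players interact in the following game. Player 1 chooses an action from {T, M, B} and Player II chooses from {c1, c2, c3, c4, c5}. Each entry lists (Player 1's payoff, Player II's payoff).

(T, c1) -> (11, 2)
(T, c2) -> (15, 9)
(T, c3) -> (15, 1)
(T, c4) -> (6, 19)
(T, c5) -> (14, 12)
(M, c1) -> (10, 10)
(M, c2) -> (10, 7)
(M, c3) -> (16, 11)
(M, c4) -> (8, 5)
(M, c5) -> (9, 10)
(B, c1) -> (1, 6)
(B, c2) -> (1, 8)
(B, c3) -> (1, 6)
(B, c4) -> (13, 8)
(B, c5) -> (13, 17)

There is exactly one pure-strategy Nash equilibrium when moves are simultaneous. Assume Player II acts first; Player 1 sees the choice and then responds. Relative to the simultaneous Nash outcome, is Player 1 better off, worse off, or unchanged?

Backward induction with Player II moving first.
- c1 → Player 1 plays T (best of 11, 10, 1); Player II gets 2.
- c2 → Player 1 plays T (best of 15, 10, 1); Player II gets 9.
- c3 → Player 1 plays M (best of 15, 16, 1); Player II gets 11.
- c4 → Player 1 plays B (best of 6, 8, 13); Player II gets 8.
- c5 → Player 1 plays T (best of 14, 9, 13); Player II gets 12.
Player II's induced payoffs are 2, 9, 11, 8, 12, so Player II commits to c5. Subgame-perfect outcome: (T, c5) with payoffs (14, 12).
Under simultaneous play:
Player 1's best replies: c1→T; c2→T; c3→M; c4→B; c5→T.
Player II's best replies: T→c4; M→c3; B→c5.
The unique mutual best reply is (M, c3), giving (16, 11).
Player 1 earns 14 sequentially versus 16 at the Nash outcome: worse off.

worse off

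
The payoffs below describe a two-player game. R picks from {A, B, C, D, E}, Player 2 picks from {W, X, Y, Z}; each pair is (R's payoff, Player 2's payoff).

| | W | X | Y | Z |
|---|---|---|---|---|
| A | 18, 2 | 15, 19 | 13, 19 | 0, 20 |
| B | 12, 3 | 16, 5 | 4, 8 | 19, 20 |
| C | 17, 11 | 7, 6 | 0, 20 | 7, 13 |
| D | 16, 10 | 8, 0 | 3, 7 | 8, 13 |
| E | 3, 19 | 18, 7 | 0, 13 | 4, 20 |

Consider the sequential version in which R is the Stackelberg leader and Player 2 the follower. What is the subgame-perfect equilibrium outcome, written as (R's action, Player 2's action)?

(B, Z)

Player 2 best-responds to each possible R move:
- A → Player 2 plays Z (best of 2, 19, 19, 20); R gets 0.
- B → Player 2 plays Z (best of 3, 5, 8, 20); R gets 19.
- C → Player 2 plays Y (best of 11, 6, 20, 13); R gets 0.
- D → Player 2 plays Z (best of 10, 0, 7, 13); R gets 8.
- E → Player 2 plays Z (best of 19, 7, 13, 20); R gets 4.
Among 0, 19, 0, 8, 4, the best is 19 at B. Subgame-perfect outcome: (B, Z) with payoffs (19, 20).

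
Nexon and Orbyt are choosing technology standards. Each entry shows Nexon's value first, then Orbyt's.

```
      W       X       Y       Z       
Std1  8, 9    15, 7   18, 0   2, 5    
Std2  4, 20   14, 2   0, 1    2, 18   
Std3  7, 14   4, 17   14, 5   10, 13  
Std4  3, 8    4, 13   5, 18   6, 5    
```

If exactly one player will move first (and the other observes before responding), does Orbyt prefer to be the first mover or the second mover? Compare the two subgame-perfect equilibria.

If Nexon leads: Orbyt's best replies are Std1→W, Std2→W, Std3→X, Std4→Y; Nexon's induced payoffs 8, 4, 4, 5; outcome (Std1, W), payoffs (8, 9).
If Orbyt leads: Nexon's best replies are W→Std1, X→Std1, Y→Std1, Z→Std3; Orbyt's induced payoffs 9, 7, 0, 13; outcome (Std3, Z), payoffs (10, 13).
Orbyt gets 13 moving first and 9 moving second, so Orbyt prefers to move first.

first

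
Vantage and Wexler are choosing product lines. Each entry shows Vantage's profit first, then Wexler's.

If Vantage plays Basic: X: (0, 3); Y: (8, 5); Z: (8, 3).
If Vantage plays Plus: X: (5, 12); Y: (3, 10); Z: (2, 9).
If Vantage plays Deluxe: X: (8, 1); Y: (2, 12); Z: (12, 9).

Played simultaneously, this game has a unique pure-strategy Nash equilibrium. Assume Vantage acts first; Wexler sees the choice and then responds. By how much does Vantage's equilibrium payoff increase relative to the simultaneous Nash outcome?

Backward induction with Vantage moving first.
- Basic: Wexler compares 3, 5, 3 and picks Y; Vantage would get 8.
- Plus: Wexler compares 12, 10, 9 and picks X; Vantage would get 5.
- Deluxe: Wexler compares 1, 12, 9 and picks Y; Vantage would get 2.
Maximizing over 8, 5, 2, Vantage chooses Basic. Subgame-perfect outcome: (Basic, Y) with payoffs (8, 5).
Under simultaneous play:
Vantage's best replies: X→Deluxe; Y→Basic; Z→Deluxe.
Wexler's best replies: Basic→Y; Plus→X; Deluxe→Y.
The unique mutual best reply is (Basic, Y), giving (8, 5).
Vantage's commitment gain: 8 − 8 = 0.

0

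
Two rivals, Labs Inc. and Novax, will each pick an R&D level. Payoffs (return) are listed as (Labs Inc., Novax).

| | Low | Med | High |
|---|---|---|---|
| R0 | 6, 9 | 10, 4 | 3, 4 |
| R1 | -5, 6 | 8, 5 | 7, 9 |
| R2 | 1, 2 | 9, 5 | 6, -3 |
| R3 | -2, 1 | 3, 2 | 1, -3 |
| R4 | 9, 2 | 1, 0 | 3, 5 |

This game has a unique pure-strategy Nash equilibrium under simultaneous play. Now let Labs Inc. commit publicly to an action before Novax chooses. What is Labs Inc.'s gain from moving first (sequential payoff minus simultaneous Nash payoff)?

2

Work backward from Novax's decision.
- R0 → Novax plays Low (best of 9, 4, 4); Labs Inc. gets 6.
- R1 → Novax plays High (best of 6, 5, 9); Labs Inc. gets 7.
- R2 → Novax plays Med (best of 2, 5, -3); Labs Inc. gets 9.
- R3 → Novax plays Med (best of 1, 2, -3); Labs Inc. gets 3.
- R4 → Novax plays High (best of 2, 0, 5); Labs Inc. gets 3.
Maximizing over 6, 7, 9, 3, 3, Labs Inc. chooses R2. Subgame-perfect outcome: (R2, Med) with payoffs (9, 5).
Under simultaneous play:
Labs Inc.'s best replies: Low→R4; Med→R0; High→R1.
Novax's best replies: R0→Low; R1→High; R2→Med; R3→Med; R4→High.
Only (R1, High) has each player best-responding; Nash payoffs (7, 9).
Labs Inc.'s commitment gain: 9 − 7 = 2.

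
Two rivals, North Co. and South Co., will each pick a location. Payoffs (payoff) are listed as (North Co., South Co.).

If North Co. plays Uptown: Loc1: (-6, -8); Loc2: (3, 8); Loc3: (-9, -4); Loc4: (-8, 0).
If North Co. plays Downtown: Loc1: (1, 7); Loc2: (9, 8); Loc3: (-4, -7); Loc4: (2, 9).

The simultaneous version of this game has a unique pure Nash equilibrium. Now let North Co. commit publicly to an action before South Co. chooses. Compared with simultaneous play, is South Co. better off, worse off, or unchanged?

worse off

South Co. best-responds to each possible North Co. move:
- Uptown → South Co. plays Loc2 (best of -8, 8, -4, 0); North Co. gets 3.
- Downtown → South Co. plays Loc4 (best of 7, 8, -7, 9); North Co. gets 2.
North Co.'s induced payoffs are 3, 2, so North Co. commits to Uptown. Subgame-perfect outcome: (Uptown, Loc2) with payoffs (3, 8).
Under simultaneous play:
North Co.'s best replies: Loc1→Downtown; Loc2→Downtown; Loc3→Downtown; Loc4→Downtown.
South Co.'s best replies: Uptown→Loc2; Downtown→Loc4.
Only (Downtown, Loc4) has each player best-responding; Nash payoffs (2, 9).
South Co. earns 8 sequentially versus 9 at the Nash outcome: worse off.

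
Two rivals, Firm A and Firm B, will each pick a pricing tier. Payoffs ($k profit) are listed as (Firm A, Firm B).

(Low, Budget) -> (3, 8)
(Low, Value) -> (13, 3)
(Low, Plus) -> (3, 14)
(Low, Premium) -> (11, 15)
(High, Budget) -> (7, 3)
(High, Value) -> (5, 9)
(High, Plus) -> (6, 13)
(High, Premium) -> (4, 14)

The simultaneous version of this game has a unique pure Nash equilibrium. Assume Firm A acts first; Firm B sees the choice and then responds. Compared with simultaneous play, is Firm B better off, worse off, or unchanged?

unchanged

Firm B best-responds to each possible Firm A move:
- Low: BR = Premium, leader payoff 11.
- High: BR = Premium, leader payoff 4.
Among 11, 4, the best is 11 at Low. Subgame-perfect outcome: (Low, Premium) with payoffs (11, 15).
For the simultaneous game, intersect best replies.
Firm A's best replies: Budget→High; Value→Low; Plus→High; Premium→Low.
Firm B's best replies: Low→Premium; High→Premium.
The unique mutual best reply is (Low, Premium), giving (11, 15).
Firm B earns 15 sequentially versus 15 at the Nash outcome: unchanged.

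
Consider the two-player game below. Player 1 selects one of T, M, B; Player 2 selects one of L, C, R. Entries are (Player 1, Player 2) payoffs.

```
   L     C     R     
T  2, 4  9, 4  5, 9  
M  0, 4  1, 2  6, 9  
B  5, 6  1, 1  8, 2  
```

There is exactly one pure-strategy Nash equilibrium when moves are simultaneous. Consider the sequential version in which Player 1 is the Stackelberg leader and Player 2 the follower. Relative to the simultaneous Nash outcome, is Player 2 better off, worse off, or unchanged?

better off

Work backward from Player 2's decision.
- T → Player 2 plays R (best of 4, 4, 9); Player 1 gets 5.
- M → Player 2 plays R (best of 4, 2, 9); Player 1 gets 6.
- B → Player 2 plays L (best of 6, 1, 2); Player 1 gets 5.
Player 1's induced payoffs are 5, 6, 5, so Player 1 commits to M. Subgame-perfect outcome: (M, R) with payoffs (6, 9).
For the simultaneous game, intersect best replies.
Player 1's best replies: L→B; C→T; R→B.
Player 2's best replies: T→R; M→R; B→L.
Only (B, L) has each player best-responding; Nash payoffs (5, 6).
Player 2 earns 9 sequentially versus 6 at the Nash outcome: better off.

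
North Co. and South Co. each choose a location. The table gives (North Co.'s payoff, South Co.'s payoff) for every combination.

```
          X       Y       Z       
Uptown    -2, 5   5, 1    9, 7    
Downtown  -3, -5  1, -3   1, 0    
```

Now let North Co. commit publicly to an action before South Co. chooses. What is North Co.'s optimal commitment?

Uptown

Work backward from South Co.'s decision.
- Uptown: BR = Z, leader payoff 9.
- Downtown: BR = Z, leader payoff 1.
Among 9, 1, the best is 9 at Uptown. Subgame-perfect outcome: (Uptown, Z) with payoffs (9, 7).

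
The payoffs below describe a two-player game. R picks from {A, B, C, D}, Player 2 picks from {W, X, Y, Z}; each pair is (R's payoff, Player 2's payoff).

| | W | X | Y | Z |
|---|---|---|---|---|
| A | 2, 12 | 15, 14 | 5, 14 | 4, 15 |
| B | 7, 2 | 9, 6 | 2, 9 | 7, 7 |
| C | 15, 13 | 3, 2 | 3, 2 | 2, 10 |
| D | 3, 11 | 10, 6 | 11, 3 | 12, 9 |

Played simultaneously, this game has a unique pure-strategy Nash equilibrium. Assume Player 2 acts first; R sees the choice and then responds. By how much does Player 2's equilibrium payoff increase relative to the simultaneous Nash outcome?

Work backward from R's decision.
- W: BR = C, leader payoff 13.
- X: BR = A, leader payoff 14.
- Y: BR = D, leader payoff 3.
- Z: BR = D, leader payoff 9.
Player 2's induced payoffs are 13, 14, 3, 9, so Player 2 commits to X. Subgame-perfect outcome: (A, X) with payoffs (15, 14).
Now find the simultaneous Nash equilibrium.
R's best replies: W→C; X→A; Y→D; Z→D.
Player 2's best replies: A→Z; B→Y; C→W; D→W.
The unique mutual best reply is (C, W), giving (15, 13).
Player 2's commitment gain: 14 − 13 = 1.

1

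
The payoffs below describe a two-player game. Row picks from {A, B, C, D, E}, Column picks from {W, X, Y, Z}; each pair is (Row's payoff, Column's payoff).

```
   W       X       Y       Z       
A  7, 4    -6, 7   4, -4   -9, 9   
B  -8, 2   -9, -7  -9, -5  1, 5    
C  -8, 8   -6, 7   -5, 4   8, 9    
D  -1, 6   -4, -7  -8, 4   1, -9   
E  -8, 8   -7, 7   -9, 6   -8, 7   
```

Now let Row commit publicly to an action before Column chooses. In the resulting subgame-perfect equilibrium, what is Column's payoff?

Backward induction with Row moving first.
- A → Column plays Z (best of 4, 7, -4, 9); Row gets -9.
- B → Column plays Z (best of 2, -7, -5, 5); Row gets 1.
- C → Column plays Z (best of 8, 7, 4, 9); Row gets 8.
- D → Column plays W (best of 6, -7, 4, -9); Row gets -1.
- E → Column plays W (best of 8, 7, 6, 7); Row gets -8.
Among -9, 1, 8, -1, -8, the best is 8 at C. Subgame-perfect outcome: (C, Z) with payoffs (8, 9).

9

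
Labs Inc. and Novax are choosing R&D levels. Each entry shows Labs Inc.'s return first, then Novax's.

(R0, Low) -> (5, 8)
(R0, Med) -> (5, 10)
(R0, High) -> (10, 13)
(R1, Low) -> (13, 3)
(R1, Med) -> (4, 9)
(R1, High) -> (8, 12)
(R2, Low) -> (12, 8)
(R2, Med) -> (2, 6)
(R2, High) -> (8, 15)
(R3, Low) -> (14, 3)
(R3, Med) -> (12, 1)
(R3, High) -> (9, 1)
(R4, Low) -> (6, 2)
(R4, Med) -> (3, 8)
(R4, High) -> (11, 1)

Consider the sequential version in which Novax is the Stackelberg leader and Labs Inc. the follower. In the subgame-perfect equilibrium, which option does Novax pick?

Low

Backward induction with Novax moving first.
- Low → Labs Inc. plays R3 (best of 5, 13, 12, 14, 6); Novax gets 3.
- Med → Labs Inc. plays R3 (best of 5, 4, 2, 12, 3); Novax gets 1.
- High → Labs Inc. plays R4 (best of 10, 8, 8, 9, 11); Novax gets 1.
Among 3, 1, 1, the best is 3 at Low. Subgame-perfect outcome: (R3, Low) with payoffs (14, 3).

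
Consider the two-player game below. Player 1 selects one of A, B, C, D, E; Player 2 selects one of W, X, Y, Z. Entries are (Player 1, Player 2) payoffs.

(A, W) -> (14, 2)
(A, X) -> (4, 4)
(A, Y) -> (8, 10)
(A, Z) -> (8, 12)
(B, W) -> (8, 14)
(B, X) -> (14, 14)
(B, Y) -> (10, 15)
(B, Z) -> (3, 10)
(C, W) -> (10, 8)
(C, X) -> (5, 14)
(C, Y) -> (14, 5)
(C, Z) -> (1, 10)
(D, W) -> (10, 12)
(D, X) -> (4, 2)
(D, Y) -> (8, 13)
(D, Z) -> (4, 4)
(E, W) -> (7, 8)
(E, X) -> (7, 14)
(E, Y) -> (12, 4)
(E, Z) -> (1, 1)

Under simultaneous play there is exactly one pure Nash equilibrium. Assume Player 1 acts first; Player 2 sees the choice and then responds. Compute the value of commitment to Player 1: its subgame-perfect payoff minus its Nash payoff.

Backward induction with Player 1 moving first.
- A: BR = Z, leader payoff 8.
- B: BR = Y, leader payoff 10.
- C: BR = X, leader payoff 5.
- D: BR = Y, leader payoff 8.
- E: BR = X, leader payoff 7.
Maximizing over 8, 10, 5, 8, 7, Player 1 chooses B. Subgame-perfect outcome: (B, Y) with payoffs (10, 15).
For the simultaneous game, intersect best replies.
Player 1's best replies: W→A; X→B; Y→C; Z→A.
Player 2's best replies: A→Z; B→Y; C→X; D→Y; E→X.
Only (A, Z) has each player best-responding; Nash payoffs (8, 12).
Player 1's commitment gain: 10 − 8 = 2.

2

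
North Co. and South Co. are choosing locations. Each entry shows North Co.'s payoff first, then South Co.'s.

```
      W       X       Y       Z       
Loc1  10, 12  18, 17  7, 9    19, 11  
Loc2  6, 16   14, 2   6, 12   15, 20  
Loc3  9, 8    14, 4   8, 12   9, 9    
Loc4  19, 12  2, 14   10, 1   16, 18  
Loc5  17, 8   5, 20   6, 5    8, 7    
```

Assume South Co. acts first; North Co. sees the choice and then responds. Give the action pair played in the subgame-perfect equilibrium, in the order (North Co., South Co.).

(Loc1, X)

Solve by backward induction (South Co. leads).
- W: North Co. compares 10, 6, 9, 19, 17 and picks Loc4; South Co. would get 12.
- X: North Co. compares 18, 14, 14, 2, 5 and picks Loc1; South Co. would get 17.
- Y: North Co. compares 7, 6, 8, 10, 6 and picks Loc4; South Co. would get 1.
- Z: North Co. compares 19, 15, 9, 16, 8 and picks Loc1; South Co. would get 11.
Among 12, 17, 1, 11, the best is 17 at X. Subgame-perfect outcome: (Loc1, X) with payoffs (18, 17).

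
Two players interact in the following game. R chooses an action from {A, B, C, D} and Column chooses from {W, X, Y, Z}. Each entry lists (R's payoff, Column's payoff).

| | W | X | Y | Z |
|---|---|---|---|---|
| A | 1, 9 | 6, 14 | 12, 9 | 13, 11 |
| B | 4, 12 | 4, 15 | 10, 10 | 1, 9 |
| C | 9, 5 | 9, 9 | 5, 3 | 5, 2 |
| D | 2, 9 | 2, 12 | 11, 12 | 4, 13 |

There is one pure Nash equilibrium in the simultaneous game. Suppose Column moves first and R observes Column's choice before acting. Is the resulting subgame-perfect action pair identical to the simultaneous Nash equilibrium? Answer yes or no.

no

Work backward from R's decision.
- W: BR = C, leader payoff 5.
- X: BR = C, leader payoff 9.
- Y: BR = A, leader payoff 9.
- Z: BR = A, leader payoff 11.
Column's induced payoffs are 5, 9, 9, 11, so Column commits to Z. Subgame-perfect outcome: (A, Z) with payoffs (13, 11).
Under simultaneous play:
R's best replies: W→C; X→C; Y→A; Z→A.
Column's best replies: A→X; B→X; C→X; D→Z.
The unique mutual best reply is (C, X), giving (9, 9).
Sequential outcome (A, Z) differs from the Nash profile (C, X).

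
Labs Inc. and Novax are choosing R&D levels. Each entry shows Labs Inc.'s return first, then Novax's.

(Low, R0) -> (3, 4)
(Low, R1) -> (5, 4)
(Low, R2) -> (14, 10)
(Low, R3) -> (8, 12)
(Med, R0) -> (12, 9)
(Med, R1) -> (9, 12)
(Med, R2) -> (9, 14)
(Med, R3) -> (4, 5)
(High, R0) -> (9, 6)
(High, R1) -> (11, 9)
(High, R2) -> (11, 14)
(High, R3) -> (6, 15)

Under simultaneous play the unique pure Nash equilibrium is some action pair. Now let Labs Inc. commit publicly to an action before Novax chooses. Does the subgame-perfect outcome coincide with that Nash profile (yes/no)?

no

Novax best-responds to each possible Labs Inc. move:
- Low: BR = R3, leader payoff 8.
- Med: BR = R2, leader payoff 9.
- High: BR = R3, leader payoff 6.
Among 8, 9, 6, the best is 9 at Med. Subgame-perfect outcome: (Med, R2) with payoffs (9, 14).
For the simultaneous game, intersect best replies.
Labs Inc.'s best replies: R0→Med; R1→High; R2→Low; R3→Low.
Novax's best replies: Low→R3; Med→R2; High→R3.
Only (Low, R3) has each player best-responding; Nash payoffs (8, 12).
Sequential outcome (Med, R2) differs from the Nash profile (Low, R3).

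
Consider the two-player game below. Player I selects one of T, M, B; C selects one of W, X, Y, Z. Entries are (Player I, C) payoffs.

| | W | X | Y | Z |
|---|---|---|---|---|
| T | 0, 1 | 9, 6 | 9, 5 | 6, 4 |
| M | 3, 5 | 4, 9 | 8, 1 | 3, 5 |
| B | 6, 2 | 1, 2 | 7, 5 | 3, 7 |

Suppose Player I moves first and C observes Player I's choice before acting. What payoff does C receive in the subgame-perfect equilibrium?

6

C best-responds to each possible Player I move:
- T: C compares 1, 6, 5, 4 and picks X; Player I would get 9.
- M: C compares 5, 9, 1, 5 and picks X; Player I would get 4.
- B: C compares 2, 2, 5, 7 and picks Z; Player I would get 3.
Among 9, 4, 3, the best is 9 at T. Subgame-perfect outcome: (T, X) with payoffs (9, 6).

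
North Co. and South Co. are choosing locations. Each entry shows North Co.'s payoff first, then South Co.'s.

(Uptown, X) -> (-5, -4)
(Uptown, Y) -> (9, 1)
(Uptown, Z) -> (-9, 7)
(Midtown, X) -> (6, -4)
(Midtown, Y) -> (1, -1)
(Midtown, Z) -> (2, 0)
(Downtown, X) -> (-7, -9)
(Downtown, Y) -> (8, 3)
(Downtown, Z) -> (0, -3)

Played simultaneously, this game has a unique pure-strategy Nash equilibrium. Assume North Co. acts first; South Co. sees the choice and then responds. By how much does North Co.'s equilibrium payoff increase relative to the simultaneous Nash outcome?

6

Backward induction with North Co. moving first.
- Uptown: BR = Z, leader payoff -9.
- Midtown: BR = Z, leader payoff 2.
- Downtown: BR = Y, leader payoff 8.
Among -9, 2, 8, the best is 8 at Downtown. Subgame-perfect outcome: (Downtown, Y) with payoffs (8, 3).
Now find the simultaneous Nash equilibrium.
North Co.'s best replies: X→Midtown; Y→Uptown; Z→Midtown.
South Co.'s best replies: Uptown→Z; Midtown→Z; Downtown→Y.
The unique mutual best reply is (Midtown, Z), giving (2, 0).
North Co.'s commitment gain: 8 − 2 = 6.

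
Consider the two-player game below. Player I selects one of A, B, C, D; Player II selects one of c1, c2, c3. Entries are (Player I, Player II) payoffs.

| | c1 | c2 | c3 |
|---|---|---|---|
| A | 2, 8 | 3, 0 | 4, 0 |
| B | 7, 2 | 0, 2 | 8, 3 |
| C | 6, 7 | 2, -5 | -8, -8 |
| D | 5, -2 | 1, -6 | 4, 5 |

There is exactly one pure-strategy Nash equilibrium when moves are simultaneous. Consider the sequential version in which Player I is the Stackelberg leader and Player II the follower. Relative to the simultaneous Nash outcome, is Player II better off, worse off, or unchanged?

Solve by backward induction (Player I leads).
- A → Player II plays c1 (best of 8, 0, 0); Player I gets 2.
- B → Player II plays c3 (best of 2, 2, 3); Player I gets 8.
- C → Player II plays c1 (best of 7, -5, -8); Player I gets 6.
- D → Player II plays c3 (best of -2, -6, 5); Player I gets 4.
Player I's induced payoffs are 2, 8, 6, 4, so Player I commits to B. Subgame-perfect outcome: (B, c3) with payoffs (8, 3).
Under simultaneous play:
Player I's best replies: c1→B; c2→A; c3→B.
Player II's best replies: A→c1; B→c3; C→c1; D→c3.
Only (B, c3) has each player best-responding; Nash payoffs (8, 3).
Player II earns 3 sequentially versus 3 at the Nash outcome: unchanged.

unchanged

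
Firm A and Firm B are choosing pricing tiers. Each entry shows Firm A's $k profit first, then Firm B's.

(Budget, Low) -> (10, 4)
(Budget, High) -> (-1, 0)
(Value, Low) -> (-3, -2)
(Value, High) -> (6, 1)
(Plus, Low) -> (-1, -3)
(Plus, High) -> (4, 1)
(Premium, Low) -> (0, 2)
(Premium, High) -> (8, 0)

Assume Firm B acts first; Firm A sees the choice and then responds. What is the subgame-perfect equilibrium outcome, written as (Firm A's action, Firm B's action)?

Work backward from Firm A's decision.
- Low: BR = Budget, leader payoff 4.
- High: BR = Premium, leader payoff 0.
Among 4, 0, the best is 4 at Low. Subgame-perfect outcome: (Budget, Low) with payoffs (10, 4).

(Budget, Low)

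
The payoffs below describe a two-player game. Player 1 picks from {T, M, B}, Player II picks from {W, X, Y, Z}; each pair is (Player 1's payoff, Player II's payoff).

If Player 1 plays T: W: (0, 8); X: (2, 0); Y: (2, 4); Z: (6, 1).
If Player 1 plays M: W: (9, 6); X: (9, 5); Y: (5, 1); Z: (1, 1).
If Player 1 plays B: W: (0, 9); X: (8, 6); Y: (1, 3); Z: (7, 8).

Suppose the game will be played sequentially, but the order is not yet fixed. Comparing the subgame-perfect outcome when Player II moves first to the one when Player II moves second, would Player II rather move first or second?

first

If Player 1 leads: Player II's best replies are T→W, M→W, B→W; Player 1's induced payoffs 0, 9, 0; outcome (M, W), payoffs (9, 6).
If Player II leads: Player 1's best replies are W→M, X→M, Y→M, Z→B; Player II's induced payoffs 6, 5, 1, 8; outcome (B, Z), payoffs (7, 8).
Player II gets 8 moving first and 6 moving second, so Player II prefers to move first.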